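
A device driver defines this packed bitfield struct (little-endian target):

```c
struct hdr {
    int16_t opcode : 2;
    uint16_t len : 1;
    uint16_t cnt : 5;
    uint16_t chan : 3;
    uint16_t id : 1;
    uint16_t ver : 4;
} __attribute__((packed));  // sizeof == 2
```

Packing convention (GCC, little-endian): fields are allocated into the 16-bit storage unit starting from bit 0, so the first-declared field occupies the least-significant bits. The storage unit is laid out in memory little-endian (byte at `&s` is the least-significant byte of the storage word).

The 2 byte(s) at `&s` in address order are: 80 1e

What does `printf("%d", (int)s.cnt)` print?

[0]=0x80 [1]=0x1e (little-endian) → word 0x1e80
opcode [0+:2] = (word>>0) & 0x3 = 0
len [2+:1] = (word>>2) & 0x1 = 0
cnt [3+:5] = (word>>3) & 0x1f = 16  ←
chan [8+:3] = (word>>8) & 0x7 = 6
id [11+:1] = (word>>11) & 0x1 = 1
ver [12+:4] = (word>>12) & 0xf = 1

16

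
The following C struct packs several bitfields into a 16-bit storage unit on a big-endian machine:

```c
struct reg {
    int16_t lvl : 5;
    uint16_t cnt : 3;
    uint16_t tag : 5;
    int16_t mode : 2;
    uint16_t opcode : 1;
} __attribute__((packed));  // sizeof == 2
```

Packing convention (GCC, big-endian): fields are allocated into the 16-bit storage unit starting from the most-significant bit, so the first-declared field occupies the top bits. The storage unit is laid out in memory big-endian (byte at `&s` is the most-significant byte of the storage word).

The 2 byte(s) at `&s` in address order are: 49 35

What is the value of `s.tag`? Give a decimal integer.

[0]=0x49 [1]=0x35 (big-endian) → word 0x4935
lvl [11+:5] = (word>>11) & 0x1f = 9
cnt [8+:3] = (word>>8) & 0x7 = 1
tag [3+:5] = (word>>3) & 0x1f = 6  ←
mode [1+:2] = (word>>1) & 0x3 = 2
opcode [0+:1] = (word>>0) & 0x1 = 1

6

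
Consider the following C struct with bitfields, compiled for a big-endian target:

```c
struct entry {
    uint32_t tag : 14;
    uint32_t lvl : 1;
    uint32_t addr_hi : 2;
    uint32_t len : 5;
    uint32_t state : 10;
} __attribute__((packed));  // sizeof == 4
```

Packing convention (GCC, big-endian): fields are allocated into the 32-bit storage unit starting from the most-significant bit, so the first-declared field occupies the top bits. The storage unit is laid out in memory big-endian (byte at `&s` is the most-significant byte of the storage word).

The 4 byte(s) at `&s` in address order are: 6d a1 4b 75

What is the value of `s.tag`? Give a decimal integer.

7016

[0]=0x6d [1]=0xa1 [2]=0x4b [3]=0x75 (big-endian) → word 0x6da14b75
tag [18+:14] = (word>>18) & 0x3fff = 7016  ←
lvl [17+:1] = (word>>17) & 0x1 = 0
addr_hi [15+:2] = (word>>15) & 0x3 = 2
len [10+:5] = (word>>10) & 0x1f = 18
state [0+:10] = (word>>0) & 0x3ff = 885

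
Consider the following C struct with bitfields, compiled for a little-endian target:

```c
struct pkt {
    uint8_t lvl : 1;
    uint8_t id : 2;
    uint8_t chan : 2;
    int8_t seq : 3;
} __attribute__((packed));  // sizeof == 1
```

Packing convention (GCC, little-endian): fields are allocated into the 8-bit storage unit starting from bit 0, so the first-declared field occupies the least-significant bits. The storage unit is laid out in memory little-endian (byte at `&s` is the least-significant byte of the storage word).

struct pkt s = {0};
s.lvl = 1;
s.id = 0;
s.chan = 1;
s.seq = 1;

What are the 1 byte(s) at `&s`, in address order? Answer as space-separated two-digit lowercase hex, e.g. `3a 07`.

lvl:1 = 1 → 0x1 << 0 → word 0x01
id:2 = 0 → 0x0 << 1 → word 0x01
chan:2 = 1 → 0x1 << 3 → word 0x09
seq:3 = 1 → 0x1 << 5 → word 0x29
word = 0x29 → little-endian bytes:
  [0]=0x29

29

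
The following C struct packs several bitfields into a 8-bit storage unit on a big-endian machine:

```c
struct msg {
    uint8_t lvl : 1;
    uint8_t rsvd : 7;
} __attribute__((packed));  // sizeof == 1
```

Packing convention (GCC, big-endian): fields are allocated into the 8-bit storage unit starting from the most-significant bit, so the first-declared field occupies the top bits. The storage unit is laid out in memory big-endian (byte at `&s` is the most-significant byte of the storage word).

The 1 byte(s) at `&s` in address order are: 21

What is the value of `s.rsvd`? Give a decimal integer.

33

[0]=0x21 (big-endian) → word 0x21
lvl:1 @ bit 7 → (0x21>>7)&0x1 = 0x0
rsvd:7 @ bit 0 → (0x21>>0)&0x7f = 0x21  ←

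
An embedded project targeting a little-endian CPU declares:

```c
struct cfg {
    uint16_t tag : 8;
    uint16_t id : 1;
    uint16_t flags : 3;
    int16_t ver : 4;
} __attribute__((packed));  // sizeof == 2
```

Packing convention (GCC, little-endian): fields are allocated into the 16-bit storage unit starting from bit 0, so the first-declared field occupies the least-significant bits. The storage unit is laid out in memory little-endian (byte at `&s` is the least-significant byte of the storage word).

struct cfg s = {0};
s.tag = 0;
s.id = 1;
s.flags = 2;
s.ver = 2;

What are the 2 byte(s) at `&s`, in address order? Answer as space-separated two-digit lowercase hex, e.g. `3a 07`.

tag (8b) val=0 bits=0x0 at bit 0: 0x0000
id (1b) val=1 bits=0x1 at bit 8: 0x0100
flags (3b) val=2 bits=0x2 at bit 9: 0x0500
ver (4b) val=2 bits=0x2 at bit 12: 0x2500
word = 0x2500 → little-endian bytes:
  [0]=0x00  [1]=0x25

00 25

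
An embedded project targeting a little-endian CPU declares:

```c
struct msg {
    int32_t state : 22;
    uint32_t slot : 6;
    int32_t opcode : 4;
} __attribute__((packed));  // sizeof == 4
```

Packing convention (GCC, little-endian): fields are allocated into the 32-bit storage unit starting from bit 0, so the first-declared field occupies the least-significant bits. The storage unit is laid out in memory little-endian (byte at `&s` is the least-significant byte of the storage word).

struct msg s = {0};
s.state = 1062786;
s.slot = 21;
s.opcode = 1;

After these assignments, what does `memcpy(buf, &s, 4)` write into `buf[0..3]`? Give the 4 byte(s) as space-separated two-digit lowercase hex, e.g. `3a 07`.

state:22 = 1062786 → 0x103782 << 0 → word 0x00103782
slot:6 = 21 → 0x15 << 22 → word 0x05503782
opcode:4 = 1 → 0x1 << 28 → word 0x15503782
word = 0x15503782 → little-endian bytes:
  [0]=0x82  [1]=0x37  [2]=0x50  [3]=0x15

82 37 50 15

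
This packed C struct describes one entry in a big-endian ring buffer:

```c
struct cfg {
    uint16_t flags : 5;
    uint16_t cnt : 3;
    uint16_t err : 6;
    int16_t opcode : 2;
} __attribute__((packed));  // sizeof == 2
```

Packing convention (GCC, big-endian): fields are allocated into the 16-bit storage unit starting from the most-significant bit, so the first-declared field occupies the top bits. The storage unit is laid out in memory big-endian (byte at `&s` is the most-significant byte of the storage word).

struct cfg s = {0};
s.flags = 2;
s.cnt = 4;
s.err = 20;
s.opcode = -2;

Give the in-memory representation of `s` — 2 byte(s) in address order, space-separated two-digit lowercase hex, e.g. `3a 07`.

flags:5 = 2 → 0x2 << 11 → word 0x1000
cnt:3 = 4 → 0x4 << 8 → word 0x1400
err:6 = 20 → 0x14 << 2 → word 0x1450
opcode:2 = -2 → 0x2 << 0 → word 0x1452
word = 0x1452 → big-endian bytes:
  [0]=0x14  [1]=0x52

14 52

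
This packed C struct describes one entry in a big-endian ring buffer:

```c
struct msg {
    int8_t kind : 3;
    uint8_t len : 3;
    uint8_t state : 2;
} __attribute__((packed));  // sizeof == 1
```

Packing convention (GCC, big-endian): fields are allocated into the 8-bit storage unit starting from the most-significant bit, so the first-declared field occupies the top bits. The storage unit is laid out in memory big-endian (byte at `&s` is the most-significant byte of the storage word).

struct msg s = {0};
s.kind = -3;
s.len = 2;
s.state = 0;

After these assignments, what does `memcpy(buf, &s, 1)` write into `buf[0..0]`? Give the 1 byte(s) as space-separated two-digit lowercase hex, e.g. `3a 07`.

a8

[5+:3] kind=-3 & 0x7 = 0x5; word=0xa0
[2+:3] len=2 & 0x7 = 0x2; word=0xa8
[0+:2] state=0 & 0x3 = 0x0; word=0xa8
word = 0xa8 → big-endian bytes:
  [0]=0xa8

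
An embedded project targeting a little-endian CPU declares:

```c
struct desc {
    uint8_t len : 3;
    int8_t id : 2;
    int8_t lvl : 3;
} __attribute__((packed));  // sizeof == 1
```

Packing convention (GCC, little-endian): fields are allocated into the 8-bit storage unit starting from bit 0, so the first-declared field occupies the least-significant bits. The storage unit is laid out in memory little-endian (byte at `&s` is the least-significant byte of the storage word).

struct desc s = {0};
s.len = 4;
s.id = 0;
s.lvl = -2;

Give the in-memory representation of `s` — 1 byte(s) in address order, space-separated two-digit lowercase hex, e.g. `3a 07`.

len (3b) val=4 bits=0x4 at bit 0: 0x04
id (2b) val=0 bits=0x0 at bit 3: 0x04
lvl (3b) val=-2 bits=0x6 at bit 5: 0xc4
word = 0xc4 → little-endian bytes:
  [0]=0xc4

c4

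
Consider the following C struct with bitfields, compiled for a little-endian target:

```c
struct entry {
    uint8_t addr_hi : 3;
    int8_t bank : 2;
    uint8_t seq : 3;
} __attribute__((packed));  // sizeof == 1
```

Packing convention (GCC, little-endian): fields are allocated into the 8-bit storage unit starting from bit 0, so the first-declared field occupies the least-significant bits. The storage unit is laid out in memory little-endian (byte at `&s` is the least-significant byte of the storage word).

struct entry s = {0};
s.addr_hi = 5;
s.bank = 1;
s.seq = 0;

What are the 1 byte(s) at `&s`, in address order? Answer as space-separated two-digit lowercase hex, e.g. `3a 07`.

0d

[0+:3] addr_hi=5 & 0x7 = 0x5; word=0x05
[3+:2] bank=1 & 0x3 = 0x1; word=0x0d
[5+:3] seq=0 & 0x7 = 0x0; word=0x0d
word = 0x0d → little-endian bytes:
  [0]=0x0d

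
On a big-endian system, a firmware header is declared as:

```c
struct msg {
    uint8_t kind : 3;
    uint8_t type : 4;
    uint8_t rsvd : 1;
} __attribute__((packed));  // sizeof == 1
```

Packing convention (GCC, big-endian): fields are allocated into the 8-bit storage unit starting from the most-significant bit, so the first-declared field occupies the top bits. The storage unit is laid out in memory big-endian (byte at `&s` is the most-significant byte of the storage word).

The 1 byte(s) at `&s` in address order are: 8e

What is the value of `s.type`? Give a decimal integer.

[0]=0x8e (big-endian) → word 0x8e
kind:3 @ bit 5 → (0x8e>>5)&0x7 = 0x4
type:4 @ bit 1 → (0x8e>>1)&0xf = 0x7  ←
rsvd:1 @ bit 0 → (0x8e>>0)&0x1 = 0x0

7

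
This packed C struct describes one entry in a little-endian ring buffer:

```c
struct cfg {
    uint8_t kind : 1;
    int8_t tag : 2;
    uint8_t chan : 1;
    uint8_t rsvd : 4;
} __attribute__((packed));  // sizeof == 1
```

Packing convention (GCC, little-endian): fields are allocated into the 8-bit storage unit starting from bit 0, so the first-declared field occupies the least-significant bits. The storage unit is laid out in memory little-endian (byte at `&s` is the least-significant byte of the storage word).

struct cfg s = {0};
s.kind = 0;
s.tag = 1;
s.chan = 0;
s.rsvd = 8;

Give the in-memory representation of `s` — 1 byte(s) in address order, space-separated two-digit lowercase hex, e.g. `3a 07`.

82

[0+:1] kind=0 & 0x1 = 0x0; word=0x00
[1+:2] tag=1 & 0x3 = 0x1; word=0x02
[3+:1] chan=0 & 0x1 = 0x0; word=0x02
[4+:4] rsvd=8 & 0xf = 0x8; word=0x82
word = 0x82 → little-endian bytes:
  [0]=0x82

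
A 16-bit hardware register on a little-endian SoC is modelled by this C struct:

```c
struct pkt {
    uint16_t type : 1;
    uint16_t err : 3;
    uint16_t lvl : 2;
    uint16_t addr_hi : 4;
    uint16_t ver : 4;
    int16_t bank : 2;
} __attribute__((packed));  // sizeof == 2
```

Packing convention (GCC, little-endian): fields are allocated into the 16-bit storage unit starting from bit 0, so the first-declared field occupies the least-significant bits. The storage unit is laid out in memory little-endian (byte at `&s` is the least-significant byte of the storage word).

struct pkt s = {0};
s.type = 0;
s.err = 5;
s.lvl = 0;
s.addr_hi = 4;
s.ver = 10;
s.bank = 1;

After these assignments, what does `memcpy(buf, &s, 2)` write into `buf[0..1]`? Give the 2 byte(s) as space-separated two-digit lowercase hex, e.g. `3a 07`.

type:1 = 0 → 0x0 << 0 → word 0x0000
err:3 = 5 → 0x5 << 1 → word 0x000a
lvl:2 = 0 → 0x0 << 4 → word 0x000a
addr_hi:4 = 4 → 0x4 << 6 → word 0x010a
ver:4 = 10 → 0xa << 10 → word 0x290a
bank:2 = 1 → 0x1 << 14 → word 0x690a
word = 0x690a → little-endian bytes:
  [0]=0x0a  [1]=0x69

0a 69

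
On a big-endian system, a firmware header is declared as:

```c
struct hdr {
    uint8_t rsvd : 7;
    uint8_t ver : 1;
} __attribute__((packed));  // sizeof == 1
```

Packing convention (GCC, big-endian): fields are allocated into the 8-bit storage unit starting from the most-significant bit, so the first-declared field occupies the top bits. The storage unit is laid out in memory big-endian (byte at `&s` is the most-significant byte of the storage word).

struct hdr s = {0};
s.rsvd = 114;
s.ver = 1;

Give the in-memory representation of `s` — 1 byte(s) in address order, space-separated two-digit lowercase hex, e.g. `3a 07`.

e5

[1+:7] rsvd=114 & 0x7f = 0x72; word=0xe4
[0+:1] ver=1 & 0x1 = 0x1; word=0xe5
word = 0xe5 → big-endian bytes:
  [0]=0xe5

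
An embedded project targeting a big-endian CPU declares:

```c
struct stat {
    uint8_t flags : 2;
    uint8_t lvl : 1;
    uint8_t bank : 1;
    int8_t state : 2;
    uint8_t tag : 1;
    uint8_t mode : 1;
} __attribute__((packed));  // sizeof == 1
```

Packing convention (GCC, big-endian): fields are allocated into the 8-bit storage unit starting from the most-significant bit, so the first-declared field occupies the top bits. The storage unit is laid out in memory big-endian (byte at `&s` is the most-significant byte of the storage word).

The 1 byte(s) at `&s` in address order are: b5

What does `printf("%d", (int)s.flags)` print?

2

[0]=0xb5 (big-endian) → word 0xb5
flags:2 @ bit 6 → (0xb5>>6)&0x3 = 0x2  ←
lvl:1 @ bit 5 → (0xb5>>5)&0x1 = 0x1
bank:1 @ bit 4 → (0xb5>>4)&0x1 = 0x1
state:2 @ bit 2 → (0xb5>>2)&0x3 = 0x1
tag:1 @ bit 1 → (0xb5>>1)&0x1 = 0x0
mode:1 @ bit 0 → (0xb5>>0)&0x1 = 0x1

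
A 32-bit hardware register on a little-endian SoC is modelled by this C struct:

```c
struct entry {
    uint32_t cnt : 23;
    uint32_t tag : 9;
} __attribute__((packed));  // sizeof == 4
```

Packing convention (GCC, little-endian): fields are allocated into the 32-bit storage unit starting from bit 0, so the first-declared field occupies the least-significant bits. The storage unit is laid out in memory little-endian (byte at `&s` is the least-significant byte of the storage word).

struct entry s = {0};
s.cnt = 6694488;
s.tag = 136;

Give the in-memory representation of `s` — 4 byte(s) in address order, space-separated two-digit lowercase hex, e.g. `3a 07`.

58 26 66 44

cnt (23b) val=6694488 bits=0x662658 at bit 0: 0x00662658
tag (9b) val=136 bits=0x88 at bit 23: 0x44662658
word = 0x44662658 → little-endian bytes:
  [0]=0x58  [1]=0x26  [2]=0x66  [3]=0x44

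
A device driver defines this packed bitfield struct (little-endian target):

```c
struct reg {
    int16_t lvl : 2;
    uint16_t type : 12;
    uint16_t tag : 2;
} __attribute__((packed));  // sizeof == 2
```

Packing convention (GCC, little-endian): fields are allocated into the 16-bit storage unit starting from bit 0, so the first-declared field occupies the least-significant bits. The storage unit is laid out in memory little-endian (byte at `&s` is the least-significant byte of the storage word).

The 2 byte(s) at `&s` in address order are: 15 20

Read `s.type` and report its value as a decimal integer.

[0]=0x15 [1]=0x20 (little-endian) → word 0x2015
lvl:2 @ bit 0 → (0x2015>>0)&0x3 = 0x1
type:12 @ bit 2 → (0x2015>>2)&0xfff = 0x805  ←
tag:2 @ bit 14 → (0x2015>>14)&0x3 = 0x0

2053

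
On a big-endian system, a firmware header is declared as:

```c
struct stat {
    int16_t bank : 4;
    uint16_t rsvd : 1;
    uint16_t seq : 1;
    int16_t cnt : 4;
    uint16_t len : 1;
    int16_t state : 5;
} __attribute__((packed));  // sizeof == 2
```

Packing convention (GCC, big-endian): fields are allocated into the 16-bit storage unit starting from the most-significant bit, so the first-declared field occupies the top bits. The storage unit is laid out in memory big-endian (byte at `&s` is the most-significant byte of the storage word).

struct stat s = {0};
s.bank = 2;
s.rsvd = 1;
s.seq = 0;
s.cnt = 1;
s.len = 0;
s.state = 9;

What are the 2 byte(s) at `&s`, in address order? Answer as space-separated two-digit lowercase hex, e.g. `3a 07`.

28 49

bank:4 = 2 → 0x2 << 12 → word 0x2000
rsvd:1 = 1 → 0x1 << 11 → word 0x2800
seq:1 = 0 → 0x0 << 10 → word 0x2800
cnt:4 = 1 → 0x1 << 6 → word 0x2840
len:1 = 0 → 0x0 << 5 → word 0x2840
state:5 = 9 → 0x9 << 0 → word 0x2849
word = 0x2849 → big-endian bytes:
  [0]=0x28  [1]=0x49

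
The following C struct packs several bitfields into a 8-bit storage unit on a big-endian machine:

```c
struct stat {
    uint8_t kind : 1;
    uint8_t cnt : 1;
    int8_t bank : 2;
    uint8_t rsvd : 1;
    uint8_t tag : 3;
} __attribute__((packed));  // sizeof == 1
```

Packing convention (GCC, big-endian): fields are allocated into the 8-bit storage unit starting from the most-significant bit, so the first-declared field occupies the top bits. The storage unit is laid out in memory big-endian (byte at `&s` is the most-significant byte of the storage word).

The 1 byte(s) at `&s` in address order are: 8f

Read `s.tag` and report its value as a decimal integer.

[0]=0x8f (big-endian) → word 0x8f
kind [7+:1] = (word>>7) & 0x1 = 1
cnt [6+:1] = (word>>6) & 0x1 = 0
bank [4+:2] = (word>>4) & 0x3 = 0
rsvd [3+:1] = (word>>3) & 0x1 = 1
tag [0+:3] = (word>>0) & 0x7 = 7  ←

7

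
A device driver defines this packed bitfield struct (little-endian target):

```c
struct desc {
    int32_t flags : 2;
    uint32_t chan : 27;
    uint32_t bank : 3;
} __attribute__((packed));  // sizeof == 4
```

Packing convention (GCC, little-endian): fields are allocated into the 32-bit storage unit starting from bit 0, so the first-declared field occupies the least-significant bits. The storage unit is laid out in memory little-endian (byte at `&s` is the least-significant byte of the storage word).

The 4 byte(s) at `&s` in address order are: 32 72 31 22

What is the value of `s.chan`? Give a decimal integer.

9198732

[0]=0x32 [1]=0x72 [2]=0x31 [3]=0x22 (little-endian) → word 0x22317232
flags [0+:2] = (word>>0) & 0x3 = 2
chan [2+:27] = (word>>2) & 0x7ffffff = 9198732  ←
bank [29+:3] = (word>>29) & 0x7 = 1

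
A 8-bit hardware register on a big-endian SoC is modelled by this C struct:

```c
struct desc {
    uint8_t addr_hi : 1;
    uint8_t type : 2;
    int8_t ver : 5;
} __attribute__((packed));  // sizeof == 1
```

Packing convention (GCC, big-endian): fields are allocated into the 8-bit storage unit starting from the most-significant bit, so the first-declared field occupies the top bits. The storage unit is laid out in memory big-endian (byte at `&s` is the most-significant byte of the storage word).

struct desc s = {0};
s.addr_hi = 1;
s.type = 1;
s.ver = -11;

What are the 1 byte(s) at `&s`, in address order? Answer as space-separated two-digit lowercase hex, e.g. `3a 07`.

b5

addr_hi (1b) val=1 bits=0x1 at bit 7: 0x80
type (2b) val=1 bits=0x1 at bit 5: 0xa0
ver (5b) val=-11 bits=0x15 at bit 0: 0xb5
word = 0xb5 → big-endian bytes:
  [0]=0xb5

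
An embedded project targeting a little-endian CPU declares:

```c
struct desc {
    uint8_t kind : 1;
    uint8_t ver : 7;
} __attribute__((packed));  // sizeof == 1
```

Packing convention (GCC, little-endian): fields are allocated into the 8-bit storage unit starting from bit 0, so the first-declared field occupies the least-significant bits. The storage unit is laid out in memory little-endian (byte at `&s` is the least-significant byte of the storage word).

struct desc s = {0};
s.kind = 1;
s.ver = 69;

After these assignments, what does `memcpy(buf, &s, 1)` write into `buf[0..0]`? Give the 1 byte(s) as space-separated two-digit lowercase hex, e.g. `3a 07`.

kind:1 = 1 → 0x1 << 0 → word 0x01
ver:7 = 69 → 0x45 << 1 → word 0x8b
word = 0x8b → little-endian bytes:
  [0]=0x8b

8b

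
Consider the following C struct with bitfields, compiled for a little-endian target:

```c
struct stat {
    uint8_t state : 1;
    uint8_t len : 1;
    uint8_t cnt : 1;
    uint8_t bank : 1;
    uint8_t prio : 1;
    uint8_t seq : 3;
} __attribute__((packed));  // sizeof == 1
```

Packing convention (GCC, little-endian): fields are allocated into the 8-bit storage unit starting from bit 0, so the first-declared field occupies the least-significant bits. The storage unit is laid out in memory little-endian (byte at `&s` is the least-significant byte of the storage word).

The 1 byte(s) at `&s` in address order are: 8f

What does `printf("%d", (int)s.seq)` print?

[0]=0x8f (little-endian) → word 0x8f
state [0+:1] = (word>>0) & 0x1 = 1
len [1+:1] = (word>>1) & 0x1 = 1
cnt [2+:1] = (word>>2) & 0x1 = 1
bank [3+:1] = (word>>3) & 0x1 = 1
prio [4+:1] = (word>>4) & 0x1 = 0
seq [5+:3] = (word>>5) & 0x7 = 4  ←

4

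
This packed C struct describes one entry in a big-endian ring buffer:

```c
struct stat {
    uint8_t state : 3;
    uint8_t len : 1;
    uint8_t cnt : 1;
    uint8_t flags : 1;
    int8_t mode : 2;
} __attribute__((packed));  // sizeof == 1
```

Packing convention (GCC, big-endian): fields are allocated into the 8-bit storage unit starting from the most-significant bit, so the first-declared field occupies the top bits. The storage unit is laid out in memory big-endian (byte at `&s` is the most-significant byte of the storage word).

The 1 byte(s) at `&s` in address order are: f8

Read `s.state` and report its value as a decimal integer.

[0]=0xf8 (big-endian) → word 0xf8
state [5+:3] = (word>>5) & 0x7 = 7  ←
len [4+:1] = (word>>4) & 0x1 = 1
cnt [3+:1] = (word>>3) & 0x1 = 1
flags [2+:1] = (word>>2) & 0x1 = 0
mode [0+:2] = (word>>0) & 0x3 = 0

7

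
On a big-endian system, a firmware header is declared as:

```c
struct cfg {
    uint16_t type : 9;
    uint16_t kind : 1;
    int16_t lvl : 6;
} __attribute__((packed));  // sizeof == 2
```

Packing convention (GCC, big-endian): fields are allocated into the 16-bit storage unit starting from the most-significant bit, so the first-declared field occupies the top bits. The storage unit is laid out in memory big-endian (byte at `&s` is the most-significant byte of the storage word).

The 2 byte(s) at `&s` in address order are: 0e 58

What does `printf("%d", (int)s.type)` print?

[0]=0x0e [1]=0x58 (big-endian) → word 0x0e58
type [7+:9] = (word>>7) & 0x1ff = 28  ←
kind [6+:1] = (word>>6) & 0x1 = 1
lvl [0+:6] = (word>>0) & 0x3f = 24

28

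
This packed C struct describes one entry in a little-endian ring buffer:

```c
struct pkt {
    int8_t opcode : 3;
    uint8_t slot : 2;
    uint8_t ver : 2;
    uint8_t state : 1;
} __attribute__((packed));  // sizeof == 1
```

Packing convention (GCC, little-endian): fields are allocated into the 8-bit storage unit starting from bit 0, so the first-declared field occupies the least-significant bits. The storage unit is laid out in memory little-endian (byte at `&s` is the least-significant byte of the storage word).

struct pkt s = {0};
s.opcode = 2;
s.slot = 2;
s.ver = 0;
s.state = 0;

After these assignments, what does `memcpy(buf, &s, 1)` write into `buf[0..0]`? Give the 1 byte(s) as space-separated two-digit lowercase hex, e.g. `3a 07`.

12

opcode:3 = 2 → 0x2 << 0 → word 0x02
slot:2 = 2 → 0x2 << 3 → word 0x12
ver:2 = 0 → 0x0 << 5 → word 0x12
state:1 = 0 → 0x0 << 7 → word 0x12
word = 0x12 → little-endian bytes:
  [0]=0x12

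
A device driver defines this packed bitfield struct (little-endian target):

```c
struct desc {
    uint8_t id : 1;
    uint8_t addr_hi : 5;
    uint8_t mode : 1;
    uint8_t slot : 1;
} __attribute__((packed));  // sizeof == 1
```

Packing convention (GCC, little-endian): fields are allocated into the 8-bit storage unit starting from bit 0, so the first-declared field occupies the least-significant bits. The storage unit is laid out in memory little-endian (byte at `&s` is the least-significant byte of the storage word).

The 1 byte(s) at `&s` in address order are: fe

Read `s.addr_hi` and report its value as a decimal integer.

[0]=0xfe (little-endian) → word 0xfe
id:1 @ bit 0 → (0xfe>>0)&0x1 = 0x0
addr_hi:5 @ bit 1 → (0xfe>>1)&0x1f = 0x1f  ←
mode:1 @ bit 6 → (0xfe>>6)&0x1 = 0x1
slot:1 @ bit 7 → (0xfe>>7)&0x1 = 0x1

31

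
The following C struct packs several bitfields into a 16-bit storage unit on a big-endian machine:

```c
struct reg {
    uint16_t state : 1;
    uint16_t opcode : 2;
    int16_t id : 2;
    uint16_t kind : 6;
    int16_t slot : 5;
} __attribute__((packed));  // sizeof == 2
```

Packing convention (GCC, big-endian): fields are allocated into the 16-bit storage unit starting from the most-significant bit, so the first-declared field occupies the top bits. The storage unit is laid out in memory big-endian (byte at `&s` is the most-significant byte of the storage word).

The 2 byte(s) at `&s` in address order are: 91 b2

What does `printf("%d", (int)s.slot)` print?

-14

[0]=0x91 [1]=0xb2 (big-endian) → word 0x91b2
state:1 @ bit 15 → (0x91b2>>15)&0x1 = 0x1
opcode:2 @ bit 13 → (0x91b2>>13)&0x3 = 0x0
id:2 @ bit 11 → (0x91b2>>11)&0x3 = 0x2
kind:6 @ bit 5 → (0x91b2>>5)&0x3f = 0xd
slot:5 @ bit 0 → (0x91b2>>0)&0x1f = 0x12  ←
slot signed 5b, MSB=1: 18 - 32 = -14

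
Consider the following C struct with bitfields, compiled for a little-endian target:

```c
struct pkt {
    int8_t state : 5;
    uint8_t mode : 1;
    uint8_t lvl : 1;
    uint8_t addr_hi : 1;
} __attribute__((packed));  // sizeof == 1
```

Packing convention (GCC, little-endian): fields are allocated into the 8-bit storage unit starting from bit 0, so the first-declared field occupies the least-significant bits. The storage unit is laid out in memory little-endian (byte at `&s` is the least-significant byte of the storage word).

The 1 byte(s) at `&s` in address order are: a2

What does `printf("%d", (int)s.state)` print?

[0]=0xa2 (little-endian) → word 0xa2
state [0+:5] = (word>>0) & 0x1f = 2  ←
mode [5+:1] = (word>>5) & 0x1 = 1
lvl [6+:1] = (word>>6) & 0x1 = 0
addr_hi [7+:1] = (word>>7) & 0x1 = 1
state signed 5b, MSB=0: value = 2

2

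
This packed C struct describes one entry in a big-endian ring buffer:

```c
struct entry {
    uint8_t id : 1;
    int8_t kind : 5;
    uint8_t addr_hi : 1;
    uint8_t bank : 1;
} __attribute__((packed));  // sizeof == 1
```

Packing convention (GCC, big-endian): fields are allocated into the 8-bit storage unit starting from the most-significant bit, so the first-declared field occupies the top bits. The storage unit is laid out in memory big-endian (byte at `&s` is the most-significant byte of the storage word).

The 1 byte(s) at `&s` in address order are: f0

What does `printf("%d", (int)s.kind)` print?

[0]=0xf0 (big-endian) → word 0xf0
id [7+:1] = (word>>7) & 0x1 = 1
kind [2+:5] = (word>>2) & 0x1f = 28  ←
addr_hi [1+:1] = (word>>1) & 0x1 = 0
bank [0+:1] = (word>>0) & 0x1 = 0
kind signed 5b, MSB=1: 28 - 32 = -4

-4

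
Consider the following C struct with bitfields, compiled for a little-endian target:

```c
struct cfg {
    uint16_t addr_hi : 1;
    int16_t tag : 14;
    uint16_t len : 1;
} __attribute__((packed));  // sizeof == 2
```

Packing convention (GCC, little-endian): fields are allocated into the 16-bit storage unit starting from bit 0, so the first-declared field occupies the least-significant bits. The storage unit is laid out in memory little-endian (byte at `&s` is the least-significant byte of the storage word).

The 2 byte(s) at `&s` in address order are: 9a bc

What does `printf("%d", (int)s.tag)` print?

7757

[0]=0x9a [1]=0xbc (little-endian) → word 0xbc9a
addr_hi:1 @ bit 0 → (0xbc9a>>0)&0x1 = 0x0
tag:14 @ bit 1 → (0xbc9a>>1)&0x3fff = 0x1e4d  ←
len:1 @ bit 15 → (0xbc9a>>15)&0x1 = 0x1
tag signed 14b, MSB=0: value = 7757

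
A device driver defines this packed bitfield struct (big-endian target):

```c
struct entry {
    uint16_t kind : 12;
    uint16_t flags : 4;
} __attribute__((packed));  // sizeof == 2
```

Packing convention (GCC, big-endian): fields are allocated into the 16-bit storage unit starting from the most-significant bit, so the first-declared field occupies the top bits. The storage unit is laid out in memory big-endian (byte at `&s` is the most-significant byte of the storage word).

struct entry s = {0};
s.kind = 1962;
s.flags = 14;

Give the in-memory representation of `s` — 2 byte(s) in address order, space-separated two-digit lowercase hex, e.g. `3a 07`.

7a ae

[4+:12] kind=1962 & 0xfff = 0x7aa; word=0x7aa0
[0+:4] flags=14 & 0xf = 0xe; word=0x7aae
word = 0x7aae → big-endian bytes:
  [0]=0x7a  [1]=0xae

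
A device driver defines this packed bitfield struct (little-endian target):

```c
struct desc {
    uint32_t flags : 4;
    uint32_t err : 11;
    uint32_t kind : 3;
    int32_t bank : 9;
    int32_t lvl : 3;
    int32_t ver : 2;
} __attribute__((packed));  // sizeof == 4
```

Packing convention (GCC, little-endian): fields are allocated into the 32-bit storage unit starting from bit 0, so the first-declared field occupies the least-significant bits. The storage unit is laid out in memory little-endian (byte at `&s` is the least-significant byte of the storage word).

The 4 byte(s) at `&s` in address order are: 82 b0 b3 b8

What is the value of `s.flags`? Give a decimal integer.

[0]=0x82 [1]=0xb0 [2]=0xb3 [3]=0xb8 (little-endian) → word 0xb8b3b082
flags:4 @ bit 0 → (0xb8b3b082>>0)&0xf = 0x2  ←
err:11 @ bit 4 → (0xb8b3b082>>4)&0x7ff = 0x308
kind:3 @ bit 15 → (0xb8b3b082>>15)&0x7 = 0x7
bank:9 @ bit 18 → (0xb8b3b082>>18)&0x1ff = 0x2c
lvl:3 @ bit 27 → (0xb8b3b082>>27)&0x7 = 0x7
ver:2 @ bit 30 → (0xb8b3b082>>30)&0x3 = 0x2

2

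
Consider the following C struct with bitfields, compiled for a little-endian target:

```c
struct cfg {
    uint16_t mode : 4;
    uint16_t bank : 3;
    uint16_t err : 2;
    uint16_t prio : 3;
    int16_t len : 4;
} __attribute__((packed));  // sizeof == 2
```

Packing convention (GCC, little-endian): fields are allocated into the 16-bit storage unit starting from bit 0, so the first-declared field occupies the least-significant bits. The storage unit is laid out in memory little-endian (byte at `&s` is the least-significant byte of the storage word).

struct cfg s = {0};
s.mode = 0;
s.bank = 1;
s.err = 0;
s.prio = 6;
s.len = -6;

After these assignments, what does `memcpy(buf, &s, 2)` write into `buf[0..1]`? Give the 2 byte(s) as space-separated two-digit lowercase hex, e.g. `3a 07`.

10 ac

[0+:4] mode=0 & 0xf = 0x0; word=0x0000
[4+:3] bank=1 & 0x7 = 0x1; word=0x0010
[7+:2] err=0 & 0x3 = 0x0; word=0x0010
[9+:3] prio=6 & 0x7 = 0x6; word=0x0c10
[12+:4] len=-6 & 0xf = 0xa; word=0xac10
word = 0xac10 → little-endian bytes:
  [0]=0x10  [1]=0xac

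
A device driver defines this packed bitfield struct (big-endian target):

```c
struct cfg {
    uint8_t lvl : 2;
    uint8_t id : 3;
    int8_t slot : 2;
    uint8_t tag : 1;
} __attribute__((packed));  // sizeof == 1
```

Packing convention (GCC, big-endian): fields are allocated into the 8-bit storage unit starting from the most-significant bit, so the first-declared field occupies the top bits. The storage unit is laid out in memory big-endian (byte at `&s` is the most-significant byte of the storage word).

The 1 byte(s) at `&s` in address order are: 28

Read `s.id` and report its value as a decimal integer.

5

[0]=0x28 (big-endian) → word 0x28
lvl:2 @ bit 6 → (0x28>>6)&0x3 = 0x0
id:3 @ bit 3 → (0x28>>3)&0x7 = 0x5  ←
slot:2 @ bit 1 → (0x28>>1)&0x3 = 0x0
tag:1 @ bit 0 → (0x28>>0)&0x1 = 0x0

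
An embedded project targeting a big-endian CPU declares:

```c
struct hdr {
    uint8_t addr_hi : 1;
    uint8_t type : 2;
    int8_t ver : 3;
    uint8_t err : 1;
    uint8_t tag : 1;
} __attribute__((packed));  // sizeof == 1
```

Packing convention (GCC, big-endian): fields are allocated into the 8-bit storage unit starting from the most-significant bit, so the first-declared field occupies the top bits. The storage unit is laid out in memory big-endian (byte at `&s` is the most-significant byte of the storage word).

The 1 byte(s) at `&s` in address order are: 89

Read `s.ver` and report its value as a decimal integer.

[0]=0x89 (big-endian) → word 0x89
addr_hi [7+:1] = (word>>7) & 0x1 = 1
type [5+:2] = (word>>5) & 0x3 = 0
ver [2+:3] = (word>>2) & 0x7 = 2  ←
err [1+:1] = (word>>1) & 0x1 = 0
tag [0+:1] = (word>>0) & 0x1 = 1
ver signed 3b, MSB=0: value = 2

2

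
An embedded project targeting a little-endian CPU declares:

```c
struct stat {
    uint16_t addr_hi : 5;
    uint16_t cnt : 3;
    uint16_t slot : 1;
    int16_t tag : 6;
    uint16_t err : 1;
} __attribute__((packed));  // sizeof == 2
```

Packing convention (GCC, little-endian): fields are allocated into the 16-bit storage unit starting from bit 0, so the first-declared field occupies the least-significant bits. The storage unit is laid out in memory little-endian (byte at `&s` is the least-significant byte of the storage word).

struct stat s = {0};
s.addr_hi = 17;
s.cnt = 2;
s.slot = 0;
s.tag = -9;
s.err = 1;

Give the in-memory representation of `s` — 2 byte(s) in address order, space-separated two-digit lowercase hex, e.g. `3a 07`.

51 ee

addr_hi (5b) val=17 bits=0x11 at bit 0: 0x0011
cnt (3b) val=2 bits=0x2 at bit 5: 0x0051
slot (1b) val=0 bits=0x0 at bit 8: 0x0051
tag (6b) val=-9 bits=0x37 at bit 9: 0x6e51
err (1b) val=1 bits=0x1 at bit 15: 0xee51
word = 0xee51 → little-endian bytes:
  [0]=0x51  [1]=0xee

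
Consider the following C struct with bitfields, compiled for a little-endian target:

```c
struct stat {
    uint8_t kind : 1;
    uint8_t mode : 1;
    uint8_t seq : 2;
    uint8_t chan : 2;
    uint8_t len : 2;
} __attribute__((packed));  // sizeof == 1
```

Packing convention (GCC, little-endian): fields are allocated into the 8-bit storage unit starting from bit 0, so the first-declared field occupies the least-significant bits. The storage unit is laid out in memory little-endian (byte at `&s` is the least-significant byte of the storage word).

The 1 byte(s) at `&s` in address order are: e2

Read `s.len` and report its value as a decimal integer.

[0]=0xe2 (little-endian) → word 0xe2
kind [0+:1] = (word>>0) & 0x1 = 0
mode [1+:1] = (word>>1) & 0x1 = 1
seq [2+:2] = (word>>2) & 0x3 = 0
chan [4+:2] = (word>>4) & 0x3 = 2
len [6+:2] = (word>>6) & 0x3 = 3  ←

3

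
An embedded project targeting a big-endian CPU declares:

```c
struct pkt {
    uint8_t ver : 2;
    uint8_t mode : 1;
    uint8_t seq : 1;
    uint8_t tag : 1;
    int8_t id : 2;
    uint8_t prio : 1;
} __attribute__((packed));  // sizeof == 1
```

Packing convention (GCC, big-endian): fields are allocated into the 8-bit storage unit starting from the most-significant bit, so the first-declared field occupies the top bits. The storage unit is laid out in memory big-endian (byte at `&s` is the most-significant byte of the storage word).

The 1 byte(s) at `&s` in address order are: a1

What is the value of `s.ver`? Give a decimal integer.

2

[0]=0xa1 (big-endian) → word 0xa1
ver [6+:2] = (word>>6) & 0x3 = 2  ←
mode [5+:1] = (word>>5) & 0x1 = 1
seq [4+:1] = (word>>4) & 0x1 = 0
tag [3+:1] = (word>>3) & 0x1 = 0
id [1+:2] = (word>>1) & 0x3 = 0
prio [0+:1] = (word>>0) & 0x1 = 1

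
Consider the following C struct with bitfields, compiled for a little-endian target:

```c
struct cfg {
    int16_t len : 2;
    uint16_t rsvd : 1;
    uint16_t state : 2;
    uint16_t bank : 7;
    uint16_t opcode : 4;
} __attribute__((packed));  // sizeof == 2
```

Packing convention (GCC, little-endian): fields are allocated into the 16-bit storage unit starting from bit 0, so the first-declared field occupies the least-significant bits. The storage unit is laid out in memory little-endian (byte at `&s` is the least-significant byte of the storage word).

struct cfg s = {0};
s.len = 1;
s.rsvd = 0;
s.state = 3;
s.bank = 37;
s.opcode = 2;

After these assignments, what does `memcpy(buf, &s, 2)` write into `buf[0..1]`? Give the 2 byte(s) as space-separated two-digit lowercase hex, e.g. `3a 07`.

b9 24

len (2b) val=1 bits=0x1 at bit 0: 0x0001
rsvd (1b) val=0 bits=0x0 at bit 2: 0x0001
state (2b) val=3 bits=0x3 at bit 3: 0x0019
bank (7b) val=37 bits=0x25 at bit 5: 0x04b9
opcode (4b) val=2 bits=0x2 at bit 12: 0x24b9
word = 0x24b9 → little-endian bytes:
  [0]=0xb9  [1]=0x24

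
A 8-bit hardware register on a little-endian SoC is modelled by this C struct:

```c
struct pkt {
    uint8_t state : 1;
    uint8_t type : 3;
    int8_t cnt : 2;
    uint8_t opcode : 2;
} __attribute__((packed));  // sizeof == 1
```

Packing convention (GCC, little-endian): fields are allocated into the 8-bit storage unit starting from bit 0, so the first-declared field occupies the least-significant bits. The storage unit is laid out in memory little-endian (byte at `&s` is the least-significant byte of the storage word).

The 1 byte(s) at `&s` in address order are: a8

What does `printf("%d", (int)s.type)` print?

4

[0]=0xa8 (little-endian) → word 0xa8
state [0+:1] = (word>>0) & 0x1 = 0
type [1+:3] = (word>>1) & 0x7 = 4  ←
cnt [4+:2] = (word>>4) & 0x3 = 2
opcode [6+:2] = (word>>6) & 0x3 = 2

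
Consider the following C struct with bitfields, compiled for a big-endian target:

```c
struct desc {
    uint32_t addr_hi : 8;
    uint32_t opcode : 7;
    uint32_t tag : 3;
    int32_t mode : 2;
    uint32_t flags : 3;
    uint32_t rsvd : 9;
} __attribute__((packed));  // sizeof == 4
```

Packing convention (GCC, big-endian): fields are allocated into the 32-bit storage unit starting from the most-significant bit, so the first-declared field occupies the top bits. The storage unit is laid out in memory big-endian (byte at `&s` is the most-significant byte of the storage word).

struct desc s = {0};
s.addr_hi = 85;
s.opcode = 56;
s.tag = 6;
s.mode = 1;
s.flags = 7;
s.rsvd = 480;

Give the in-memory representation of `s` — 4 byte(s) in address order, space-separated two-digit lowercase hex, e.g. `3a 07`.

addr_hi:8 = 85 → 0x55 << 24 → word 0x55000000
opcode:7 = 56 → 0x38 << 17 → word 0x55700000
tag:3 = 6 → 0x6 << 14 → word 0x55718000
mode:2 = 1 → 0x1 << 12 → word 0x55719000
flags:3 = 7 → 0x7 << 9 → word 0x55719e00
rsvd:9 = 480 → 0x1e0 << 0 → word 0x55719fe0
word = 0x55719fe0 → big-endian bytes:
  [0]=0x55  [1]=0x71  [2]=0x9f  [3]=0xe0

55 71 9f e0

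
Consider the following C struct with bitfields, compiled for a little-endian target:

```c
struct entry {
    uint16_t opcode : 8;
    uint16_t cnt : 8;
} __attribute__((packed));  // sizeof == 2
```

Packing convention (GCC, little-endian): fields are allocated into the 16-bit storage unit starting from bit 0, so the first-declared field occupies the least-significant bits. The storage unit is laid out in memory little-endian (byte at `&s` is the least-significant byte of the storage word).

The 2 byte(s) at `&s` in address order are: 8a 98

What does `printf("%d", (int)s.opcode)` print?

138

[0]=0x8a [1]=0x98 (little-endian) → word 0x988a
opcode:8 @ bit 0 → (0x988a>>0)&0xff = 0x8a  ←
cnt:8 @ bit 8 → (0x988a>>8)&0xff = 0x98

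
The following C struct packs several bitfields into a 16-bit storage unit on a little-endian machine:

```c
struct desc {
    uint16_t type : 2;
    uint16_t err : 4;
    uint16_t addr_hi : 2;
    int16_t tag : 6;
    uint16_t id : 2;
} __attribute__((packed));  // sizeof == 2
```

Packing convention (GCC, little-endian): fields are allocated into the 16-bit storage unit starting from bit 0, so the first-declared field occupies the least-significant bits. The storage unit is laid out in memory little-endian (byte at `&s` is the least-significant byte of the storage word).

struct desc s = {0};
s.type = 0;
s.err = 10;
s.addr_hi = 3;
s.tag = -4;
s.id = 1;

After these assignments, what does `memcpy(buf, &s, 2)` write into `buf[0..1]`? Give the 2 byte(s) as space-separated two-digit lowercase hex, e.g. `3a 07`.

e8 7c

type (2b) val=0 bits=0x0 at bit 0: 0x0000
err (4b) val=10 bits=0xa at bit 2: 0x0028
addr_hi (2b) val=3 bits=0x3 at bit 6: 0x00e8
tag (6b) val=-4 bits=0x3c at bit 8: 0x3ce8
id (2b) val=1 bits=0x1 at bit 14: 0x7ce8
word = 0x7ce8 → little-endian bytes:
  [0]=0xe8  [1]=0x7c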